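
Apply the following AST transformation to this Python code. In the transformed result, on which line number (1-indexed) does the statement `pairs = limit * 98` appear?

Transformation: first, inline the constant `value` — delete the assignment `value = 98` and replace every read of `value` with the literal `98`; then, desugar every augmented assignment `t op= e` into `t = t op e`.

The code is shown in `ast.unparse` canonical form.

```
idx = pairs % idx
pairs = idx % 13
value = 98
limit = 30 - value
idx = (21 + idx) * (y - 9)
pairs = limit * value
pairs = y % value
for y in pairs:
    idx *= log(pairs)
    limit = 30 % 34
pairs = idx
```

Transformed code:
idx = pairs % idx
pairs = idx % 13
limit = 30 - 98
idx = (21 + idx) * (y - 9)
pairs = limit * 98
pairs = y % 98
for y in pairs:
    idx = idx * log(pairs)
    limit = 30 % 34
pairs = idx

5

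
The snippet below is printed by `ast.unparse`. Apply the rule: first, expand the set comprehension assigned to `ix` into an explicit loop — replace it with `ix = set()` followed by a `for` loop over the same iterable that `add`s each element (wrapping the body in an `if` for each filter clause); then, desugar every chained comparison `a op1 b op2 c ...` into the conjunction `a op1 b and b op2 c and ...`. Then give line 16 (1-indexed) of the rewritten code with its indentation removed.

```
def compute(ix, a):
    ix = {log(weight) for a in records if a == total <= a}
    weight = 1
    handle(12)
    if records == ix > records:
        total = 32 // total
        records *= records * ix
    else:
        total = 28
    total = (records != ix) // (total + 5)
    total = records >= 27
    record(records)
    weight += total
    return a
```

Transformed code:
def compute(ix, a):
    ix = set()
    for a in records:
        if a == total and total <= a:
            ix.add(log(weight))
    weight = 1
    handle(12)
    if records == ix and ix > records:
        total = 32 // total
        records *= records * ix
    else:
        total = 28
    total = (records != ix) // (total + 5)
    total = records >= 27
    record(records)
    weight += total
    return a

weight += total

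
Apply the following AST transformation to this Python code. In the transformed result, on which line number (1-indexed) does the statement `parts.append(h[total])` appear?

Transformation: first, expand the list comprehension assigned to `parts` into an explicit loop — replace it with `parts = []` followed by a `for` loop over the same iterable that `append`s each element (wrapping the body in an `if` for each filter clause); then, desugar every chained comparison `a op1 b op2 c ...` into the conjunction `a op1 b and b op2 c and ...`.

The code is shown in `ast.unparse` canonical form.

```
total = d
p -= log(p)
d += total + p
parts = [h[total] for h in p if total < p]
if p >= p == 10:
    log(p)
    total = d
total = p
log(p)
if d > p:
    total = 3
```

Transformed code:
total = d
p -= log(p)
d += total + p
parts = []
for h in p:
    if total < p:
        parts.append(h[total])
if p >= p and p == 10:
    log(p)
    total = d
total = p
log(p)
if d > p:
    total = 3

7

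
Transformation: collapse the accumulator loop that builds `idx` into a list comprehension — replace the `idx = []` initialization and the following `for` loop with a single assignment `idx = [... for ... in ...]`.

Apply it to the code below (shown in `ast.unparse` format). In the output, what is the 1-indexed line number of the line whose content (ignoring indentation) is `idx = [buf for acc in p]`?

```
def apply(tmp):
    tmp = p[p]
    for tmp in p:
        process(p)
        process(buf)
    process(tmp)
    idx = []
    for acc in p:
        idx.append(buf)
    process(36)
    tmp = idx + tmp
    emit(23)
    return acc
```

Transformed code:
def apply(tmp):
    tmp = p[p]
    for tmp in p:
        process(p)
        process(buf)
    process(tmp)
    idx = [buf for acc in p]
    process(36)
    tmp = idx + tmp
    emit(23)
    return acc

7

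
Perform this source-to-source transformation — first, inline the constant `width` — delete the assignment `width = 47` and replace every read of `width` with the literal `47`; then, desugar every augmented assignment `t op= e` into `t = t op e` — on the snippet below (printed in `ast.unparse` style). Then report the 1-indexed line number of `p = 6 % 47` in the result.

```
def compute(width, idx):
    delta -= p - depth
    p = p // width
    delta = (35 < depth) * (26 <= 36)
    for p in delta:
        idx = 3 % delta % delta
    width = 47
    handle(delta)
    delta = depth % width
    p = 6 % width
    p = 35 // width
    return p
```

9

Transformed code:
def compute(width, idx):
    delta = delta - (p - depth)
    p = p // 47
    delta = (35 < depth) * (26 <= 36)
    for p in delta:
        idx = 3 % delta % delta
    handle(delta)
    delta = depth % 47
    p = 6 % 47
    p = 35 // 47
    return p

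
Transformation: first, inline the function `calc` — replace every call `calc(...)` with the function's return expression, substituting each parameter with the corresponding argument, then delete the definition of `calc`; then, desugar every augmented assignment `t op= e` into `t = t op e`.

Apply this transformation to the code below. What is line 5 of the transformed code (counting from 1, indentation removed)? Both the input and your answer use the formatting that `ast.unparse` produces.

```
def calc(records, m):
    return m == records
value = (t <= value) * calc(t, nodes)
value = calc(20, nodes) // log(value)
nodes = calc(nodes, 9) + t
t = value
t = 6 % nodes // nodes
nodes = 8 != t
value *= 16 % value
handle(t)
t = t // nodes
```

Transformed code:
value = (t <= value) * (nodes == t)
value = (nodes == 20) // log(value)
nodes = (9 == nodes) + t
t = value
t = 6 % nodes // nodes
nodes = 8 != t
value = value * (16 % value)
handle(t)
t = t // nodes

t = 6 % nodes // nodes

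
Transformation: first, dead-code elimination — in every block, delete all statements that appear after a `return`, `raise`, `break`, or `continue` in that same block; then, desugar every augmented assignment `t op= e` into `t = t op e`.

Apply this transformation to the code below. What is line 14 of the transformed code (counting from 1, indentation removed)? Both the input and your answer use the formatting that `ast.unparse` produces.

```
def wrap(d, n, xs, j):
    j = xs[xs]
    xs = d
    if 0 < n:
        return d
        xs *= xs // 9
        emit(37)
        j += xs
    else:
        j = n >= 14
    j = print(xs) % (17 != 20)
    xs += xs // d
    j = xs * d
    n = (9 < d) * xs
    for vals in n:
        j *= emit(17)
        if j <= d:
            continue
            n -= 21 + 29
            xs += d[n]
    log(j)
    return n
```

Transformed code:
def wrap(d, n, xs, j):
    j = xs[xs]
    xs = d
    if 0 < n:
        return d
    else:
        j = n >= 14
    j = print(xs) % (17 != 20)
    xs = xs + xs // d
    j = xs * d
    n = (9 < d) * xs
    for vals in n:
        j = j * emit(17)
        if j <= d:
            continue
    log(j)
    return n

if j <= d:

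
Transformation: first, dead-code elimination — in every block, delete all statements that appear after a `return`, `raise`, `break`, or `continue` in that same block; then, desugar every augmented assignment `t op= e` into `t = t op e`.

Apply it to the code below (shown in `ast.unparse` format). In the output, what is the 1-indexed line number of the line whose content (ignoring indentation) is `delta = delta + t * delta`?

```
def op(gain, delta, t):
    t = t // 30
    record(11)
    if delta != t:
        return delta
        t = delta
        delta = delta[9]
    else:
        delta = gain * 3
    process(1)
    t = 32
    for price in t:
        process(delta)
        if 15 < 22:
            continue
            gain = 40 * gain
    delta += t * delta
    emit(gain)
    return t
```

14

Transformed code:
def op(gain, delta, t):
    t = t // 30
    record(11)
    if delta != t:
        return delta
    else:
        delta = gain * 3
    process(1)
    t = 32
    for price in t:
        process(delta)
        if 15 < 22:
            continue
    delta = delta + t * delta
    emit(gain)
    return t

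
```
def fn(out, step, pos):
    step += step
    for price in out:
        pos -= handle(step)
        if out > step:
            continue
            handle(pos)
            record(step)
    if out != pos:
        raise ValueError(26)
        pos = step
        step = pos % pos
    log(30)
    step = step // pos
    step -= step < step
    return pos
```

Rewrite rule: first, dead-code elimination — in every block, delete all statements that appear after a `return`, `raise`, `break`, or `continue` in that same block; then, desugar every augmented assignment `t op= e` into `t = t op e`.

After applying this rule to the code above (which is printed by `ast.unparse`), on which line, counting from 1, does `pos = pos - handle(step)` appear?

Transformed code:
def fn(out, step, pos):
    step = step + step
    for price in out:
        pos = pos - handle(step)
        if out > step:
            continue
    if out != pos:
        raise ValueError(26)
    log(30)
    step = step // pos
    step = step - (step < step)
    return pos

4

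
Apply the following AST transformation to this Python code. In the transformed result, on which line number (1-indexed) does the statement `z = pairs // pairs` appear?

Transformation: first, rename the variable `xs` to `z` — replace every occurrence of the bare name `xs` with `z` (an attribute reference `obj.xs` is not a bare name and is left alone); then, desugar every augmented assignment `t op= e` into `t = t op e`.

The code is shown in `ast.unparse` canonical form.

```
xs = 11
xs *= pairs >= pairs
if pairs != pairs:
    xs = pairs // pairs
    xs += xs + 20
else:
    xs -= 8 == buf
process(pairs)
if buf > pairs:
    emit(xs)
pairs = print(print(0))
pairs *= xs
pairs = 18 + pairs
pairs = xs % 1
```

Transformed code:
z = 11
z = z * (pairs >= pairs)
if pairs != pairs:
    z = pairs // pairs
    z = z + (z + 20)
else:
    z = z - (8 == buf)
process(pairs)
if buf > pairs:
    emit(z)
pairs = print(print(0))
pairs = pairs * z
pairs = 18 + pairs
pairs = z % 1

4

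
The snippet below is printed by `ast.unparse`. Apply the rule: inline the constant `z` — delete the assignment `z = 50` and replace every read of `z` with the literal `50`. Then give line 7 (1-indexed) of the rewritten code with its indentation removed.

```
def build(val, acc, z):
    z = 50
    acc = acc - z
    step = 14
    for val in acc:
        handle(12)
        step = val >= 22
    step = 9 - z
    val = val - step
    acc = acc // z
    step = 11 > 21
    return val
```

Transformed code:
def build(val, acc, z):
    acc = acc - 50
    step = 14
    for val in acc:
        handle(12)
        step = val >= 22
    step = 9 - 50
    val = val - step
    acc = acc // 50
    step = 11 > 21
    return val

step = 9 - 50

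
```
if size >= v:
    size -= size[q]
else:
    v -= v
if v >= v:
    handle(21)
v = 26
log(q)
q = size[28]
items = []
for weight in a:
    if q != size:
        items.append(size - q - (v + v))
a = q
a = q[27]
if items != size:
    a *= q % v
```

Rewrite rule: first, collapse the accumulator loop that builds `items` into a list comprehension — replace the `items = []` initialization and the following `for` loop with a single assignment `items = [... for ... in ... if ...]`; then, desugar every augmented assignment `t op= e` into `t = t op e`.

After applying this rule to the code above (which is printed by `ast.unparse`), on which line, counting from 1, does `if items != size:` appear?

13

Transformed code:
if size >= v:
    size = size - size[q]
else:
    v = v - v
if v >= v:
    handle(21)
v = 26
log(q)
q = size[28]
items = [size - q - (v + v) for weight in a if q != size]
a = q
a = q[27]
if items != size:
    a = a * (q % v)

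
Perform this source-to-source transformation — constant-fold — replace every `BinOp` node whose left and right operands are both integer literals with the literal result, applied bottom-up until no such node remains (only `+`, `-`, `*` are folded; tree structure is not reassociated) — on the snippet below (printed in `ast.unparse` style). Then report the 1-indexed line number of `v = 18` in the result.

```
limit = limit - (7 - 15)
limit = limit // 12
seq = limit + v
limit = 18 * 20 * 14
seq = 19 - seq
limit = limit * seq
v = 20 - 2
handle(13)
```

7

Transformed code:
limit = limit - -8
limit = limit // 12
seq = limit + v
limit = 5040
seq = 19 - seq
limit = limit * seq
v = 18
handle(13)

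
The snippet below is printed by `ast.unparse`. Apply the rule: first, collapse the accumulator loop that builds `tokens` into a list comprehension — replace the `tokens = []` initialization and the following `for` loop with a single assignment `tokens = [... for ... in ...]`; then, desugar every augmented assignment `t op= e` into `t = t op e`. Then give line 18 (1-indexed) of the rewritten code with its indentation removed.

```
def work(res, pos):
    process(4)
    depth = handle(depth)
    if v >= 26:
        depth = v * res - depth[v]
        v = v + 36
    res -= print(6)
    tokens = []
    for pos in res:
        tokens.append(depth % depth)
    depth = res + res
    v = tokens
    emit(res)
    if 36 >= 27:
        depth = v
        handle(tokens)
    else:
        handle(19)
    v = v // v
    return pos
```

return pos

Transformed code:
def work(res, pos):
    process(4)
    depth = handle(depth)
    if v >= 26:
        depth = v * res - depth[v]
        v = v + 36
    res = res - print(6)
    tokens = [depth % depth for pos in res]
    depth = res + res
    v = tokens
    emit(res)
    if 36 >= 27:
        depth = v
        handle(tokens)
    else:
        handle(19)
    v = v // v
    return pos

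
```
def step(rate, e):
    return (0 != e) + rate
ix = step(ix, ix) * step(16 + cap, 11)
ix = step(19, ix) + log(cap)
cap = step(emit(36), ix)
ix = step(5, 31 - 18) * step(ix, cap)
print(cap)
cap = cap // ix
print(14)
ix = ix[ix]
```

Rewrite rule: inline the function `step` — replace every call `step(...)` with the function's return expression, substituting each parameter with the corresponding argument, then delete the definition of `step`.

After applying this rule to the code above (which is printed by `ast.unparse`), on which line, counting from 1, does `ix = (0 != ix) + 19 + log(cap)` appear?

Transformed code:
ix = ((0 != ix) + ix) * ((0 != 11) + (16 + cap))
ix = (0 != ix) + 19 + log(cap)
cap = (0 != ix) + emit(36)
ix = ((0 != 31 - 18) + 5) * ((0 != cap) + ix)
print(cap)
cap = cap // ix
print(14)
ix = ix[ix]

2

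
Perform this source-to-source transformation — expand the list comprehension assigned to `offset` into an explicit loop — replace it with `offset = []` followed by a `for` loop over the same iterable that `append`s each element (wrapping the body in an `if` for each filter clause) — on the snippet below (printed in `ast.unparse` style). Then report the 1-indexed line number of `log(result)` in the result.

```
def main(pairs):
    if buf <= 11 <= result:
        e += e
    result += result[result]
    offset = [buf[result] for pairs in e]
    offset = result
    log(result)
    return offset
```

Transformed code:
def main(pairs):
    if buf <= 11 <= result:
        e += e
    result += result[result]
    offset = []
    for pairs in e:
        offset.append(buf[result])
    offset = result
    log(result)
    return offset

9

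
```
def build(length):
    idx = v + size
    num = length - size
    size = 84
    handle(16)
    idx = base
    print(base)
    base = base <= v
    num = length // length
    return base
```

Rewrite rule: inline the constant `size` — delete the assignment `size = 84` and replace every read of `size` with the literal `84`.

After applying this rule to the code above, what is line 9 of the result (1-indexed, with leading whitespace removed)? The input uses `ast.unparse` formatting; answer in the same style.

Transformed code:
def build(length):
    idx = v + 84
    num = length - 84
    handle(16)
    idx = base
    print(base)
    base = base <= v
    num = length // length
    return base

return base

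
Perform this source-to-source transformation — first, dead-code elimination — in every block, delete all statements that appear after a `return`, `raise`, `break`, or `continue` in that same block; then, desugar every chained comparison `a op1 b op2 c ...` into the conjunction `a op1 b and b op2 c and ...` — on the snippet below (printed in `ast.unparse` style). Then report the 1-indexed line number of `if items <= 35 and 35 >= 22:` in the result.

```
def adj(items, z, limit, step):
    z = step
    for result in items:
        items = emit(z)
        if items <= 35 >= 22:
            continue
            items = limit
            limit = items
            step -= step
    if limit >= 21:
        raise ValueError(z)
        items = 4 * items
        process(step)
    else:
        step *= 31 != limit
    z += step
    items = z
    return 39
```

Transformed code:
def adj(items, z, limit, step):
    z = step
    for result in items:
        items = emit(z)
        if items <= 35 and 35 >= 22:
            continue
    if limit >= 21:
        raise ValueError(z)
    else:
        step *= 31 != limit
    z += step
    items = z
    return 39

5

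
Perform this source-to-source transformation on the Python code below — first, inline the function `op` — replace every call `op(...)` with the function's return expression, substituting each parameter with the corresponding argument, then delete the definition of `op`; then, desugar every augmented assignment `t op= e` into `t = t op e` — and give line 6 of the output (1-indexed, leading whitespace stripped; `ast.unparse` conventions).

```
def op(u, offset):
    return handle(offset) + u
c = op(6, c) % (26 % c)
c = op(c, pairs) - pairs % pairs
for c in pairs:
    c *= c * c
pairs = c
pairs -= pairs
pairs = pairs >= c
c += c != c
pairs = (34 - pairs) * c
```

pairs = pairs - pairs

Transformed code:
c = (handle(c) + 6) % (26 % c)
c = handle(pairs) + c - pairs % pairs
for c in pairs:
    c = c * (c * c)
pairs = c
pairs = pairs - pairs
pairs = pairs >= c
c = c + (c != c)
pairs = (34 - pairs) * c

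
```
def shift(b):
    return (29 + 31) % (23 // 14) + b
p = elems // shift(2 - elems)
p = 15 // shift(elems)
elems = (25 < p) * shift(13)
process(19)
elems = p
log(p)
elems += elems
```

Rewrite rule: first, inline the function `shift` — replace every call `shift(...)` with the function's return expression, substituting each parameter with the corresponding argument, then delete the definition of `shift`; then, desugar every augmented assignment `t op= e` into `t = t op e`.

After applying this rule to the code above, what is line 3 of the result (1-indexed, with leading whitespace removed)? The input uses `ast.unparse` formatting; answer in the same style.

elems = (25 < p) * ((29 + 31) % (23 // 14) + 13)

Transformed code:
p = elems // ((29 + 31) % (23 // 14) + (2 - elems))
p = 15 // ((29 + 31) % (23 // 14) + elems)
elems = (25 < p) * ((29 + 31) % (23 // 14) + 13)
process(19)
elems = p
log(p)
elems = elems + elems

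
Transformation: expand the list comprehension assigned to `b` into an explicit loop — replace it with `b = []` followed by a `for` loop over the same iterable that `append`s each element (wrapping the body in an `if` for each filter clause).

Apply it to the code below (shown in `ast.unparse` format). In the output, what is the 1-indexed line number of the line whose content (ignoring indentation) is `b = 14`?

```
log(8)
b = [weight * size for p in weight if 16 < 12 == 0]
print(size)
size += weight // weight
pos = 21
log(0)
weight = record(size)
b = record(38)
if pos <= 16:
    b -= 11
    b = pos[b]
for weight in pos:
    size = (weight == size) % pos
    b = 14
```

17

Transformed code:
log(8)
b = []
for p in weight:
    if 16 < 12 == 0:
        b.append(weight * size)
print(size)
size += weight // weight
pos = 21
log(0)
weight = record(size)
b = record(38)
if pos <= 16:
    b -= 11
    b = pos[b]
for weight in pos:
    size = (weight == size) % pos
    b = 14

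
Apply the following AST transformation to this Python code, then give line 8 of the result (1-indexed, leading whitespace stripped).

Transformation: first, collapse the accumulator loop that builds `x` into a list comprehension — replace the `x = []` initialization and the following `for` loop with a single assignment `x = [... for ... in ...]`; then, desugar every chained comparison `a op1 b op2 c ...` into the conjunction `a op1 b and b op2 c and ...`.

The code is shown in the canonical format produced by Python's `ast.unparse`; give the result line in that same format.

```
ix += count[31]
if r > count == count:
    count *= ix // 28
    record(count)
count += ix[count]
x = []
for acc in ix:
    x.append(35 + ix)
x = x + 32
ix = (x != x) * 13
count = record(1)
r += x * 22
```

ix = (x != x) * 13

Transformed code:
ix += count[31]
if r > count and count == count:
    count *= ix // 28
    record(count)
count += ix[count]
x = [35 + ix for acc in ix]
x = x + 32
ix = (x != x) * 13
count = record(1)
r += x * 22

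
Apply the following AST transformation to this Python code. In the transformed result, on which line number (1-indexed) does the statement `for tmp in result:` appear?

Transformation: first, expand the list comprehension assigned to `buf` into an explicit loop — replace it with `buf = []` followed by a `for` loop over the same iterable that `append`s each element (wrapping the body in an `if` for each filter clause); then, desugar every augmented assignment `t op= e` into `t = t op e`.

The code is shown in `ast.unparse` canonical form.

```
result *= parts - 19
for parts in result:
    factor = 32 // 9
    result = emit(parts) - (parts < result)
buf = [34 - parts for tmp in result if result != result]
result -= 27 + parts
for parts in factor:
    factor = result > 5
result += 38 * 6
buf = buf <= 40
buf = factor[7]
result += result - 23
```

Transformed code:
result = result * (parts - 19)
for parts in result:
    factor = 32 // 9
    result = emit(parts) - (parts < result)
buf = []
for tmp in result:
    if result != result:
        buf.append(34 - parts)
result = result - (27 + parts)
for parts in factor:
    factor = result > 5
result = result + 38 * 6
buf = buf <= 40
buf = factor[7]
result = result + (result - 23)

6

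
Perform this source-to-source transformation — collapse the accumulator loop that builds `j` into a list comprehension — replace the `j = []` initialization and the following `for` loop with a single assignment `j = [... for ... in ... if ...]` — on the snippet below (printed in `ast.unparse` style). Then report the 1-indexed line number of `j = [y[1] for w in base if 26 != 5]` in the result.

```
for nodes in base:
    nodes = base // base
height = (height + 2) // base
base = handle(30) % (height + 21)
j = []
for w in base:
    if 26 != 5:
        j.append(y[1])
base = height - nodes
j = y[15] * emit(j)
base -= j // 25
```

Transformed code:
for nodes in base:
    nodes = base // base
height = (height + 2) // base
base = handle(30) % (height + 21)
j = [y[1] for w in base if 26 != 5]
base = height - nodes
j = y[15] * emit(j)
base -= j // 25

5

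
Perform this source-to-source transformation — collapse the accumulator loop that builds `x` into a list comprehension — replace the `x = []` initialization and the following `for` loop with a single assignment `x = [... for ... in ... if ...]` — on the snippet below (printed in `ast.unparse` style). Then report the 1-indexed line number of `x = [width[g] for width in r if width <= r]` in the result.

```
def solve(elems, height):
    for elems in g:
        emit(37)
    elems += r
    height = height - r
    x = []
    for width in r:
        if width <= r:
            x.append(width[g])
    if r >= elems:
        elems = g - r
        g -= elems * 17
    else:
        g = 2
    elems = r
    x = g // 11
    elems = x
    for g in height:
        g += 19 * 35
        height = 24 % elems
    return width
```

6

Transformed code:
def solve(elems, height):
    for elems in g:
        emit(37)
    elems += r
    height = height - r
    x = [width[g] for width in r if width <= r]
    if r >= elems:
        elems = g - r
        g -= elems * 17
    else:
        g = 2
    elems = r
    x = g // 11
    elems = x
    for g in height:
        g += 19 * 35
        height = 24 % elems
    return width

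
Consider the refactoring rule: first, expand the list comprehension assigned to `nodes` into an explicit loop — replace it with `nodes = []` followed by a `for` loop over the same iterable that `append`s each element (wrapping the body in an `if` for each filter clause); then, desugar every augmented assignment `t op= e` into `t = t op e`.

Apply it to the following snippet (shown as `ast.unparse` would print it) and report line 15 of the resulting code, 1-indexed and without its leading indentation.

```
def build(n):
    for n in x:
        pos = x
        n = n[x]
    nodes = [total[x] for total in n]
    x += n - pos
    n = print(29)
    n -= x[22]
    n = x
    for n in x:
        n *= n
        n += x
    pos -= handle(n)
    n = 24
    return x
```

Transformed code:
def build(n):
    for n in x:
        pos = x
        n = n[x]
    nodes = []
    for total in n:
        nodes.append(total[x])
    x = x + (n - pos)
    n = print(29)
    n = n - x[22]
    n = x
    for n in x:
        n = n * n
        n = n + x
    pos = pos - handle(n)
    n = 24
    return x

pos = pos - handle(n)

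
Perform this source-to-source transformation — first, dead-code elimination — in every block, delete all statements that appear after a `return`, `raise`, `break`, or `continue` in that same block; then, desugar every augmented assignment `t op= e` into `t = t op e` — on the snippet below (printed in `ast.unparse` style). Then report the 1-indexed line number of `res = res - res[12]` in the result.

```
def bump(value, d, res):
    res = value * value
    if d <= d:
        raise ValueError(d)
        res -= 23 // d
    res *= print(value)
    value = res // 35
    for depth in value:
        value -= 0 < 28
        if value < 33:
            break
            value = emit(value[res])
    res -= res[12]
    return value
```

11

Transformed code:
def bump(value, d, res):
    res = value * value
    if d <= d:
        raise ValueError(d)
    res = res * print(value)
    value = res // 35
    for depth in value:
        value = value - (0 < 28)
        if value < 33:
            break
    res = res - res[12]
    return value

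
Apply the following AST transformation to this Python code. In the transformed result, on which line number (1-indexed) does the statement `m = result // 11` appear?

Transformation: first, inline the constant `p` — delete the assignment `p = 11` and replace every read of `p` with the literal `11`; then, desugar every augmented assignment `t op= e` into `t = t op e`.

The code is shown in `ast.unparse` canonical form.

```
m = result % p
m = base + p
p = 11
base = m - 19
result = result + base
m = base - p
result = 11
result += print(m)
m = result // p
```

8

Transformed code:
m = result % 11
m = base + 11
base = m - 19
result = result + base
m = base - 11
result = 11
result = result + print(m)
m = result // 11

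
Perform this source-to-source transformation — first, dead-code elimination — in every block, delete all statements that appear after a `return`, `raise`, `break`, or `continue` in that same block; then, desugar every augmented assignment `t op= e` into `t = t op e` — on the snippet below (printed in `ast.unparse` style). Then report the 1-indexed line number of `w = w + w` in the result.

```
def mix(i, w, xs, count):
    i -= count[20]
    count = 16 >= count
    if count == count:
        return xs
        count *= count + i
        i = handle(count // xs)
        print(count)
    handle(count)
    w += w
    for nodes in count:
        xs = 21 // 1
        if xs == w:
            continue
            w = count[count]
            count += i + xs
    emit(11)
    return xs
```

7

Transformed code:
def mix(i, w, xs, count):
    i = i - count[20]
    count = 16 >= count
    if count == count:
        return xs
    handle(count)
    w = w + w
    for nodes in count:
        xs = 21 // 1
        if xs == w:
            continue
    emit(11)
    return xs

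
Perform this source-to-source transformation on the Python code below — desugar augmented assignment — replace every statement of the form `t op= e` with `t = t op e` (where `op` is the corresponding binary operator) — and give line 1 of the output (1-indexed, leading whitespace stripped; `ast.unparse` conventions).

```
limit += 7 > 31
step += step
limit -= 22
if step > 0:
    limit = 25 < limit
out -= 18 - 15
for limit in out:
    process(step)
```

limit = limit + (7 > 31)

Transformed code:
limit = limit + (7 > 31)
step = step + step
limit = limit - 22
if step > 0:
    limit = 25 < limit
out = out - (18 - 15)
for limit in out:
    process(step)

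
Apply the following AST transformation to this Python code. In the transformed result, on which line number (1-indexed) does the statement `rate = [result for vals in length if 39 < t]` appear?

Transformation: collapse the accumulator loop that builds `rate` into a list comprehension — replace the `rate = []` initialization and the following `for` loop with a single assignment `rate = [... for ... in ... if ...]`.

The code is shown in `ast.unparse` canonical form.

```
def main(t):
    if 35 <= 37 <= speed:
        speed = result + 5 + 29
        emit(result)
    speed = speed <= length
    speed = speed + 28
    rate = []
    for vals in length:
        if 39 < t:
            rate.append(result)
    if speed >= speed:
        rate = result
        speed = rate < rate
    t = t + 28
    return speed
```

Transformed code:
def main(t):
    if 35 <= 37 <= speed:
        speed = result + 5 + 29
        emit(result)
    speed = speed <= length
    speed = speed + 28
    rate = [result for vals in length if 39 < t]
    if speed >= speed:
        rate = result
        speed = rate < rate
    t = t + 28
    return speed

7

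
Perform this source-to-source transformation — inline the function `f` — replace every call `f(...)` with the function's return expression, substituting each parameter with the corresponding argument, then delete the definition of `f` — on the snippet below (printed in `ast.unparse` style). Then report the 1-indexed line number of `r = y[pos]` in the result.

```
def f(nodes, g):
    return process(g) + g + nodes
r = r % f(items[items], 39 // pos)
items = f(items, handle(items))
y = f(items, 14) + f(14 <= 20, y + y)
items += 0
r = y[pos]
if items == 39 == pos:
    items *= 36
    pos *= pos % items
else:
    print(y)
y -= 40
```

5

Transformed code:
r = r % (process(39 // pos) + 39 // pos + items[items])
items = process(handle(items)) + handle(items) + items
y = process(14) + 14 + items + (process(y + y) + (y + y) + (14 <= 20))
items += 0
r = y[pos]
if items == 39 == pos:
    items *= 36
    pos *= pos % items
else:
    print(y)
y -= 40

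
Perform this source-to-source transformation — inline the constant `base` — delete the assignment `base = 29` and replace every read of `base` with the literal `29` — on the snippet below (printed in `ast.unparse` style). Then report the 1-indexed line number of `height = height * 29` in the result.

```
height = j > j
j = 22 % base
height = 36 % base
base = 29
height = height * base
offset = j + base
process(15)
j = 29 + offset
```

Transformed code:
height = j > j
j = 22 % 29
height = 36 % 29
height = height * 29
offset = j + 29
process(15)
j = 29 + offset

4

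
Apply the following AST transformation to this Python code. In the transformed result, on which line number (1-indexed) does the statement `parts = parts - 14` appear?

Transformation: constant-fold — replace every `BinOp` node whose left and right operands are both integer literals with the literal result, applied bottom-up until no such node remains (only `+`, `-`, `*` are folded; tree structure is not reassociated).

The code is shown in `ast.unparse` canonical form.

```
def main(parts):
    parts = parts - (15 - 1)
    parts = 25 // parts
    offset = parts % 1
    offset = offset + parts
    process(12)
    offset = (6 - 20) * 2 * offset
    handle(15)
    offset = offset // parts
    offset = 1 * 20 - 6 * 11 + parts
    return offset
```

2

Transformed code:
def main(parts):
    parts = parts - 14
    parts = 25 // parts
    offset = parts % 1
    offset = offset + parts
    process(12)
    offset = -28 * offset
    handle(15)
    offset = offset // parts
    offset = -46 + parts
    return offset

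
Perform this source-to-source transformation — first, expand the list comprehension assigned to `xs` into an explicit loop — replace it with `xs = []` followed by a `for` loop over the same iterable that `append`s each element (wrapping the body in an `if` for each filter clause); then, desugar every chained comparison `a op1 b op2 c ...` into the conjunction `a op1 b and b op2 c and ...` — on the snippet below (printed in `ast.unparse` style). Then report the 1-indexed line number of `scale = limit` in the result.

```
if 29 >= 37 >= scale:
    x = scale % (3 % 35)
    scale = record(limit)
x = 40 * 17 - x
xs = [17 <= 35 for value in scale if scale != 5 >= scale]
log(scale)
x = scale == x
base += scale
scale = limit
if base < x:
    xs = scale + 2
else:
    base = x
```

12

Transformed code:
if 29 >= 37 and 37 >= scale:
    x = scale % (3 % 35)
    scale = record(limit)
x = 40 * 17 - x
xs = []
for value in scale:
    if scale != 5 and 5 >= scale:
        xs.append(17 <= 35)
log(scale)
x = scale == x
base += scale
scale = limit
if base < x:
    xs = scale + 2
else:
    base = x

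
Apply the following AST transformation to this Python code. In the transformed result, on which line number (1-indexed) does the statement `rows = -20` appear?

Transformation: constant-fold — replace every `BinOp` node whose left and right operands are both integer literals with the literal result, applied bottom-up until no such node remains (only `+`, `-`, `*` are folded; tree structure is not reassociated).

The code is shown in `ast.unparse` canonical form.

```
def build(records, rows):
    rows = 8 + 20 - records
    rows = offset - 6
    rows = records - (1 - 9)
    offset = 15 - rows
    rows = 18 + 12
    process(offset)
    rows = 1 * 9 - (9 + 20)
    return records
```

Transformed code:
def build(records, rows):
    rows = 28 - records
    rows = offset - 6
    rows = records - -8
    offset = 15 - rows
    rows = 30
    process(offset)
    rows = -20
    return records

8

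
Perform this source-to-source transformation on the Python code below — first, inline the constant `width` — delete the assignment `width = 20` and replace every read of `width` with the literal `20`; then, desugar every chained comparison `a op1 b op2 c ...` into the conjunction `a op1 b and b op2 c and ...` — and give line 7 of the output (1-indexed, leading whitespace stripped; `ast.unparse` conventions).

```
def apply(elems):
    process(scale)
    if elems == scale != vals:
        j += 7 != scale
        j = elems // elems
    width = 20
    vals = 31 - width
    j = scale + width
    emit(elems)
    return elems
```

Transformed code:
def apply(elems):
    process(scale)
    if elems == scale and scale != vals:
        j += 7 != scale
        j = elems // elems
    vals = 31 - 20
    j = scale + 20
    emit(elems)
    return elems

j = scale + 20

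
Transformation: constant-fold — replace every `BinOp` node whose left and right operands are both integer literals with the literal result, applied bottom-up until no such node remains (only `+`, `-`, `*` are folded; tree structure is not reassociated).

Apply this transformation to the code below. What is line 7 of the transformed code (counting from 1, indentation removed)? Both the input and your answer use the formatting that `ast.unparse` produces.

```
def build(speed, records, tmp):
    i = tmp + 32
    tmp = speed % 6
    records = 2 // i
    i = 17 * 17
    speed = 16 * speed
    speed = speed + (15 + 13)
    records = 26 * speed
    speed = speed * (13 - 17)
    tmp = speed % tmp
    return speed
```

Transformed code:
def build(speed, records, tmp):
    i = tmp + 32
    tmp = speed % 6
    records = 2 // i
    i = 289
    speed = 16 * speed
    speed = speed + 28
    records = 26 * speed
    speed = speed * -4
    tmp = speed % tmp
    return speed

speed = speed + 28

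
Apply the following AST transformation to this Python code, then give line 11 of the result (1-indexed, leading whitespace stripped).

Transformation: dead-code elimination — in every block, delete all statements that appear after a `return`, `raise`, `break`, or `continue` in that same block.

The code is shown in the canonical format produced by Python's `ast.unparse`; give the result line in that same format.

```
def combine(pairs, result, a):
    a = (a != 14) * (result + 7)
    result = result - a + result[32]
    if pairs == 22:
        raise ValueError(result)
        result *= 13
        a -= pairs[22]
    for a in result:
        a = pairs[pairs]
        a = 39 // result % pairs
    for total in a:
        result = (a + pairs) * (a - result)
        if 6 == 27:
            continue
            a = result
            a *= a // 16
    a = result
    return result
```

Transformed code:
def combine(pairs, result, a):
    a = (a != 14) * (result + 7)
    result = result - a + result[32]
    if pairs == 22:
        raise ValueError(result)
    for a in result:
        a = pairs[pairs]
        a = 39 // result % pairs
    for total in a:
        result = (a + pairs) * (a - result)
        if 6 == 27:
            continue
    a = result
    return result

if 6 == 27:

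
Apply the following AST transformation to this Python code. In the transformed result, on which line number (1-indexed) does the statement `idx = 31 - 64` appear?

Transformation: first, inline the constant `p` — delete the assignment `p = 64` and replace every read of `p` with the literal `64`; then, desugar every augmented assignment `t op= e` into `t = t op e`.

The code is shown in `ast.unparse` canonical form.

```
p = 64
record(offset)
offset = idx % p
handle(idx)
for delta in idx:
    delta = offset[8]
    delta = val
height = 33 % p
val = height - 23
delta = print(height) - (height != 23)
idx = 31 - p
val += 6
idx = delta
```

10

Transformed code:
record(offset)
offset = idx % 64
handle(idx)
for delta in idx:
    delta = offset[8]
    delta = val
height = 33 % 64
val = height - 23
delta = print(height) - (height != 23)
idx = 31 - 64
val = val + 6
idx = delta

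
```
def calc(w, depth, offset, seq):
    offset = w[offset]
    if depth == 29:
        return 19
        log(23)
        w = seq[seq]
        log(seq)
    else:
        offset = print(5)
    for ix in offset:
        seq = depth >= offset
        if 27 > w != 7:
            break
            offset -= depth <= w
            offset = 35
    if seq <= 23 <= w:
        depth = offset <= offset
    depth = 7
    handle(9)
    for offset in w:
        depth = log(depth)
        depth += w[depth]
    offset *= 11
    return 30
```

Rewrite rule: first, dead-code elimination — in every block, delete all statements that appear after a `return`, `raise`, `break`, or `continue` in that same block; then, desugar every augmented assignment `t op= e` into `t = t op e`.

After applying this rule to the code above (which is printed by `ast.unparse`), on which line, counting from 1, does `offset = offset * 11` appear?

Transformed code:
def calc(w, depth, offset, seq):
    offset = w[offset]
    if depth == 29:
        return 19
    else:
        offset = print(5)
    for ix in offset:
        seq = depth >= offset
        if 27 > w != 7:
            break
    if seq <= 23 <= w:
        depth = offset <= offset
    depth = 7
    handle(9)
    for offset in w:
        depth = log(depth)
        depth = depth + w[depth]
    offset = offset * 11
    return 30

18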